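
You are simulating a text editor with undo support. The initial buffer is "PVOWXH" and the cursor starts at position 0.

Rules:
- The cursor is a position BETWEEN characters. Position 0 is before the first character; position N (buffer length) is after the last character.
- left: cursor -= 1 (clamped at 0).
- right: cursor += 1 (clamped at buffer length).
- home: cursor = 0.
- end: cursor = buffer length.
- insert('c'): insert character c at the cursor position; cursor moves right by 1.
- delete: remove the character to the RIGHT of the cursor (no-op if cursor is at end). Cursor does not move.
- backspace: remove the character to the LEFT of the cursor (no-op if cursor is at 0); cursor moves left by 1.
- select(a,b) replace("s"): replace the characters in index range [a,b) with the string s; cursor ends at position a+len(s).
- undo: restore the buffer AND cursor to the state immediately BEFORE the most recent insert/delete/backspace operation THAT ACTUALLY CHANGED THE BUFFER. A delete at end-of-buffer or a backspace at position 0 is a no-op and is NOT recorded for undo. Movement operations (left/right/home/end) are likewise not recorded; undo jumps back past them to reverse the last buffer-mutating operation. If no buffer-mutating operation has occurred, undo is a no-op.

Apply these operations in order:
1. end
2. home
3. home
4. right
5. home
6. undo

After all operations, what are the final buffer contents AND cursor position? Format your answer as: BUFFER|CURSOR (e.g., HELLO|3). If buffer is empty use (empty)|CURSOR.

After op 1 (end): buf='PVOWXH' cursor=6
After op 2 (home): buf='PVOWXH' cursor=0
After op 3 (home): buf='PVOWXH' cursor=0
After op 4 (right): buf='PVOWXH' cursor=1
After op 5 (home): buf='PVOWXH' cursor=0
After op 6 (undo): buf='PVOWXH' cursor=0

Answer: PVOWXH|0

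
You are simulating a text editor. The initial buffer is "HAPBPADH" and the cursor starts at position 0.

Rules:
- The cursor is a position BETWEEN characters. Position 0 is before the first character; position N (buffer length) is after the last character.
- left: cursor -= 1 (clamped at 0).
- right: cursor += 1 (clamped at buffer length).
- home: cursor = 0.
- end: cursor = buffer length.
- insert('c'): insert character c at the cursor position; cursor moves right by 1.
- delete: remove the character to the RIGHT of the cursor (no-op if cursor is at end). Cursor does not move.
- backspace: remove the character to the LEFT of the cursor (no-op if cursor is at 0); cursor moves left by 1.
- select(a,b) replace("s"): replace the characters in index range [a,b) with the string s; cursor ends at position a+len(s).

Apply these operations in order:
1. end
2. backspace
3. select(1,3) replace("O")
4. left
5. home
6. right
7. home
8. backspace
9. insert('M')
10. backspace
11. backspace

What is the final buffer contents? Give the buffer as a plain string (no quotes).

After op 1 (end): buf='HAPBPADH' cursor=8
After op 2 (backspace): buf='HAPBPAD' cursor=7
After op 3 (select(1,3) replace("O")): buf='HOBPAD' cursor=2
After op 4 (left): buf='HOBPAD' cursor=1
After op 5 (home): buf='HOBPAD' cursor=0
After op 6 (right): buf='HOBPAD' cursor=1
After op 7 (home): buf='HOBPAD' cursor=0
After op 8 (backspace): buf='HOBPAD' cursor=0
After op 9 (insert('M')): buf='MHOBPAD' cursor=1
After op 10 (backspace): buf='HOBPAD' cursor=0
After op 11 (backspace): buf='HOBPAD' cursor=0

Answer: HOBPAD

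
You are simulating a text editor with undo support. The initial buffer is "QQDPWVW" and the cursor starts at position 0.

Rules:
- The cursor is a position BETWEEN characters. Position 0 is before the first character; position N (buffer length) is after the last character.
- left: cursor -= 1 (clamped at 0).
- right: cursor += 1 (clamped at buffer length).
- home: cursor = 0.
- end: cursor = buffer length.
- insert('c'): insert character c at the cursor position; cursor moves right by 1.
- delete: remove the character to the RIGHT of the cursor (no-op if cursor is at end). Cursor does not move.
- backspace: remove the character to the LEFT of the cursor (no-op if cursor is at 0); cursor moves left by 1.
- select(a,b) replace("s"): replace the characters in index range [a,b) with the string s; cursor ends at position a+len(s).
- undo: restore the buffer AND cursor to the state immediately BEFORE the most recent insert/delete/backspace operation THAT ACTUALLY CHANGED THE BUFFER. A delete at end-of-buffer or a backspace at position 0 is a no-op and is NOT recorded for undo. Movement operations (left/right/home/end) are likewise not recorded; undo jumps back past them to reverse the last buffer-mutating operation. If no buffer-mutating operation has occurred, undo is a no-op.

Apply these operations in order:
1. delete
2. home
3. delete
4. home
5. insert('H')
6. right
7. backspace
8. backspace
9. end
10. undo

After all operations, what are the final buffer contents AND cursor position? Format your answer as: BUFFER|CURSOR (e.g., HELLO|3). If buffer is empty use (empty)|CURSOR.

Answer: HPWVW|1

Derivation:
After op 1 (delete): buf='QDPWVW' cursor=0
After op 2 (home): buf='QDPWVW' cursor=0
After op 3 (delete): buf='DPWVW' cursor=0
After op 4 (home): buf='DPWVW' cursor=0
After op 5 (insert('H')): buf='HDPWVW' cursor=1
After op 6 (right): buf='HDPWVW' cursor=2
After op 7 (backspace): buf='HPWVW' cursor=1
After op 8 (backspace): buf='PWVW' cursor=0
After op 9 (end): buf='PWVW' cursor=4
After op 10 (undo): buf='HPWVW' cursor=1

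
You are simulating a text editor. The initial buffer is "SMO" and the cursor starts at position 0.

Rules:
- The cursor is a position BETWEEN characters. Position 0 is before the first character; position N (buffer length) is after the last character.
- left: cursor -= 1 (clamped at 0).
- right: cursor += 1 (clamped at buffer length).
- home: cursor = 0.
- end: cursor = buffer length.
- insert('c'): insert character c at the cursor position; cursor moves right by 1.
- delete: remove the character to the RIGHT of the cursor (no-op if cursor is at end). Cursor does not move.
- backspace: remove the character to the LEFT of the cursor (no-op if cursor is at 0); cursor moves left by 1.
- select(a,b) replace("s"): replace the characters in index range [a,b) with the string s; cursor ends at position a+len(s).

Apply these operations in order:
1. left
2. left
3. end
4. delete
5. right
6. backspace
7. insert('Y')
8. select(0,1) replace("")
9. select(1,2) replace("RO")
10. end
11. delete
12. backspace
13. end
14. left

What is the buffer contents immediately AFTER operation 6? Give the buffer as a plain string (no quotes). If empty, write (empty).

After op 1 (left): buf='SMO' cursor=0
After op 2 (left): buf='SMO' cursor=0
After op 3 (end): buf='SMO' cursor=3
After op 4 (delete): buf='SMO' cursor=3
After op 5 (right): buf='SMO' cursor=3
After op 6 (backspace): buf='SM' cursor=2

Answer: SM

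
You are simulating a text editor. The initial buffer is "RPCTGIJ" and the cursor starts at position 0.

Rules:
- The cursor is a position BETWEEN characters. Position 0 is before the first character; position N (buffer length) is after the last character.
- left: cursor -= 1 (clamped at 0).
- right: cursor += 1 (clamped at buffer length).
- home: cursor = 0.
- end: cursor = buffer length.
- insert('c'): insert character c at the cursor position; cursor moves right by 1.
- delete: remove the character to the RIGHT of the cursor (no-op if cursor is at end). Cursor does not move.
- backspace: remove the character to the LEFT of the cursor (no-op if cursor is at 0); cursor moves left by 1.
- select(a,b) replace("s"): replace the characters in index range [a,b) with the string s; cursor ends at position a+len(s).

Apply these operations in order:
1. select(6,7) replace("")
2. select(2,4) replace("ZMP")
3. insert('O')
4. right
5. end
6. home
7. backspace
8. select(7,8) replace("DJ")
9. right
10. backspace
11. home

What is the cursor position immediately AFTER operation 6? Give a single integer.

After op 1 (select(6,7) replace("")): buf='RPCTGI' cursor=6
After op 2 (select(2,4) replace("ZMP")): buf='RPZMPGI' cursor=5
After op 3 (insert('O')): buf='RPZMPOGI' cursor=6
After op 4 (right): buf='RPZMPOGI' cursor=7
After op 5 (end): buf='RPZMPOGI' cursor=8
After op 6 (home): buf='RPZMPOGI' cursor=0

Answer: 0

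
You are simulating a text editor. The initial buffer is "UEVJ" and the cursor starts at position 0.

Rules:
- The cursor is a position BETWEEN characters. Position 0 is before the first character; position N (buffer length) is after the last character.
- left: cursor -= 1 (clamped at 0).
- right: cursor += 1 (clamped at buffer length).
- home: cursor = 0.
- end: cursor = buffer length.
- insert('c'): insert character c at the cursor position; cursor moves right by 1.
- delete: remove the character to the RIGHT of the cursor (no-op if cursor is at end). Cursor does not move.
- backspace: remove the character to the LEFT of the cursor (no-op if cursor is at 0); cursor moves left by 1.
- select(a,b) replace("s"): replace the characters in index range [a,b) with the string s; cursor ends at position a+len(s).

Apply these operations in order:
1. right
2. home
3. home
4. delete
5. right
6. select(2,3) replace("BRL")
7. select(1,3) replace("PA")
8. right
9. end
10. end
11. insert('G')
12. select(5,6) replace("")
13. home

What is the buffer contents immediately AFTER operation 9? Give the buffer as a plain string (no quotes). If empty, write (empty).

Answer: EPARL

Derivation:
After op 1 (right): buf='UEVJ' cursor=1
After op 2 (home): buf='UEVJ' cursor=0
After op 3 (home): buf='UEVJ' cursor=0
After op 4 (delete): buf='EVJ' cursor=0
After op 5 (right): buf='EVJ' cursor=1
After op 6 (select(2,3) replace("BRL")): buf='EVBRL' cursor=5
After op 7 (select(1,3) replace("PA")): buf='EPARL' cursor=3
After op 8 (right): buf='EPARL' cursor=4
After op 9 (end): buf='EPARL' cursor=5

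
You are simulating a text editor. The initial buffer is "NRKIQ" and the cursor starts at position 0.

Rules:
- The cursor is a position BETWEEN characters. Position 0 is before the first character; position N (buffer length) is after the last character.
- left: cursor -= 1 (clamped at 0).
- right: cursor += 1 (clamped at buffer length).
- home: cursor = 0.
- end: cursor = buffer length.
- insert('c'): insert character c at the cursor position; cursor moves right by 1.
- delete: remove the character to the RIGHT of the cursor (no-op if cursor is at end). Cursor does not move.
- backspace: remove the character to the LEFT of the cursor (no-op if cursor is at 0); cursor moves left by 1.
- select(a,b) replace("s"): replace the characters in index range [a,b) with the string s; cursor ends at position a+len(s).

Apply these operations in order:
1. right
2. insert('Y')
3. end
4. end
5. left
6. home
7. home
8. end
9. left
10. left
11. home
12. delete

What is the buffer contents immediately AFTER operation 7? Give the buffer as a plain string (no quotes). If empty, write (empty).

After op 1 (right): buf='NRKIQ' cursor=1
After op 2 (insert('Y')): buf='NYRKIQ' cursor=2
After op 3 (end): buf='NYRKIQ' cursor=6
After op 4 (end): buf='NYRKIQ' cursor=6
After op 5 (left): buf='NYRKIQ' cursor=5
After op 6 (home): buf='NYRKIQ' cursor=0
After op 7 (home): buf='NYRKIQ' cursor=0

Answer: NYRKIQ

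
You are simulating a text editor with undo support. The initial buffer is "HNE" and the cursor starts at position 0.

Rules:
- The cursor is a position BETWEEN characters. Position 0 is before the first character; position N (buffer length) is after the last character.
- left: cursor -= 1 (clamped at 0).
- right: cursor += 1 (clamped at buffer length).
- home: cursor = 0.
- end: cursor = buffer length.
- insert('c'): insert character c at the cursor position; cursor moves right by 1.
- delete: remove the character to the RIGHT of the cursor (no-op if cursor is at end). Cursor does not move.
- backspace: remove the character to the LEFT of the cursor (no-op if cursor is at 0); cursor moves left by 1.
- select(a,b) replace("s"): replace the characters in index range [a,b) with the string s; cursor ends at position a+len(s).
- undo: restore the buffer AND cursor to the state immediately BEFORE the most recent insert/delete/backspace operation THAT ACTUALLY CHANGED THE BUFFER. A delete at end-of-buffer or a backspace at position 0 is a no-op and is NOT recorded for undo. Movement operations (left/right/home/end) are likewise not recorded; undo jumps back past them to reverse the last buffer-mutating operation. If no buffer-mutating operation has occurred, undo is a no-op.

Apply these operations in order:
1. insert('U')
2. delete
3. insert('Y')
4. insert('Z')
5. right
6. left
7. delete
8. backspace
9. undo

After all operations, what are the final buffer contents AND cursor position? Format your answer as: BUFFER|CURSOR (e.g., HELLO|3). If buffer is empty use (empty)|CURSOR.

Answer: UYZE|3

Derivation:
After op 1 (insert('U')): buf='UHNE' cursor=1
After op 2 (delete): buf='UNE' cursor=1
After op 3 (insert('Y')): buf='UYNE' cursor=2
After op 4 (insert('Z')): buf='UYZNE' cursor=3
After op 5 (right): buf='UYZNE' cursor=4
After op 6 (left): buf='UYZNE' cursor=3
After op 7 (delete): buf='UYZE' cursor=3
After op 8 (backspace): buf='UYE' cursor=2
After op 9 (undo): buf='UYZE' cursor=3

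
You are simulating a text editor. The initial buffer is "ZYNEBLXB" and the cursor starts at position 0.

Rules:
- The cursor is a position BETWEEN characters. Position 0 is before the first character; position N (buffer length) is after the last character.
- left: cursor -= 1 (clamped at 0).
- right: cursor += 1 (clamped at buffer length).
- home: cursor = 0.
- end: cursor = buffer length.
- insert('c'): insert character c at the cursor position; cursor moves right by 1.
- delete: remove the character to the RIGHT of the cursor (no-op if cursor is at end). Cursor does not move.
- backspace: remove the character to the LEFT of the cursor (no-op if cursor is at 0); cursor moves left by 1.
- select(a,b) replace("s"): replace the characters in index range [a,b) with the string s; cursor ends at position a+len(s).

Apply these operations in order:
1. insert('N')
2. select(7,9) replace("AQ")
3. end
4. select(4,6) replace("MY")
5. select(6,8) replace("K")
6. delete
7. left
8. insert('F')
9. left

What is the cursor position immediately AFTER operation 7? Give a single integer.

After op 1 (insert('N')): buf='NZYNEBLXB' cursor=1
After op 2 (select(7,9) replace("AQ")): buf='NZYNEBLAQ' cursor=9
After op 3 (end): buf='NZYNEBLAQ' cursor=9
After op 4 (select(4,6) replace("MY")): buf='NZYNMYLAQ' cursor=6
After op 5 (select(6,8) replace("K")): buf='NZYNMYKQ' cursor=7
After op 6 (delete): buf='NZYNMYK' cursor=7
After op 7 (left): buf='NZYNMYK' cursor=6

Answer: 6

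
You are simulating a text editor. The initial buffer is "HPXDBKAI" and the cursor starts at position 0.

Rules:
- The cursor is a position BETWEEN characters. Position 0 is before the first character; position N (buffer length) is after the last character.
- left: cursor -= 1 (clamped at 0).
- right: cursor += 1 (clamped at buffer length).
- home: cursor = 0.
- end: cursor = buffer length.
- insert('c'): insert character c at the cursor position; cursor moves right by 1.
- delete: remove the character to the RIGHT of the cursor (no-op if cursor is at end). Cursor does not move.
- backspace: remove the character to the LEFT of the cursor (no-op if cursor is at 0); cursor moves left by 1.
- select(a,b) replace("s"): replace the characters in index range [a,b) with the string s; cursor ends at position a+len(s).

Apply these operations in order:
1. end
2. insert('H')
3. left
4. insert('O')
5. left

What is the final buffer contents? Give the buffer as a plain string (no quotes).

Answer: HPXDBKAIOH

Derivation:
After op 1 (end): buf='HPXDBKAI' cursor=8
After op 2 (insert('H')): buf='HPXDBKAIH' cursor=9
After op 3 (left): buf='HPXDBKAIH' cursor=8
After op 4 (insert('O')): buf='HPXDBKAIOH' cursor=9
After op 5 (left): buf='HPXDBKAIOH' cursor=8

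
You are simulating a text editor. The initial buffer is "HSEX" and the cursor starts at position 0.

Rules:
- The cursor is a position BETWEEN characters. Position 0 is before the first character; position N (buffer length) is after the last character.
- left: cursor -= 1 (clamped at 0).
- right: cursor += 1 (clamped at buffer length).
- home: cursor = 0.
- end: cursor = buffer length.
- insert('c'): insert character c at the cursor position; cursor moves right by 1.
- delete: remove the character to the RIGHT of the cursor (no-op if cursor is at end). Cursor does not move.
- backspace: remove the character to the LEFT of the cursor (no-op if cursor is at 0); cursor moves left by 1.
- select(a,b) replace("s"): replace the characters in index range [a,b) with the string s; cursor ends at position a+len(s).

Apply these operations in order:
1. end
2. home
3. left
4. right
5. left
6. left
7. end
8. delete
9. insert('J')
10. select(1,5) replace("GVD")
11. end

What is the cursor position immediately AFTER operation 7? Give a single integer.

Answer: 4

Derivation:
After op 1 (end): buf='HSEX' cursor=4
After op 2 (home): buf='HSEX' cursor=0
After op 3 (left): buf='HSEX' cursor=0
After op 4 (right): buf='HSEX' cursor=1
After op 5 (left): buf='HSEX' cursor=0
After op 6 (left): buf='HSEX' cursor=0
After op 7 (end): buf='HSEX' cursor=4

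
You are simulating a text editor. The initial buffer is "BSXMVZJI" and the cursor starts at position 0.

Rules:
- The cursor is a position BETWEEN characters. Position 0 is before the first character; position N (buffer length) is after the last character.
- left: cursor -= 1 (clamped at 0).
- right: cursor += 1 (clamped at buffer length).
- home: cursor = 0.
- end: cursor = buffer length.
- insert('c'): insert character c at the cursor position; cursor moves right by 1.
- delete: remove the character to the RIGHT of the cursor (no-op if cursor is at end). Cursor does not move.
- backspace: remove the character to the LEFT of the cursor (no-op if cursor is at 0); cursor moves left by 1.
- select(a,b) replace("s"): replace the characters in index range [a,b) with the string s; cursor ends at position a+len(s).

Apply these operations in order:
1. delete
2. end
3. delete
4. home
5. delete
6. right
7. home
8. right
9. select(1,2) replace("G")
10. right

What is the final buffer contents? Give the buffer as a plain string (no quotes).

After op 1 (delete): buf='SXMVZJI' cursor=0
After op 2 (end): buf='SXMVZJI' cursor=7
After op 3 (delete): buf='SXMVZJI' cursor=7
After op 4 (home): buf='SXMVZJI' cursor=0
After op 5 (delete): buf='XMVZJI' cursor=0
After op 6 (right): buf='XMVZJI' cursor=1
After op 7 (home): buf='XMVZJI' cursor=0
After op 8 (right): buf='XMVZJI' cursor=1
After op 9 (select(1,2) replace("G")): buf='XGVZJI' cursor=2
After op 10 (right): buf='XGVZJI' cursor=3

Answer: XGVZJI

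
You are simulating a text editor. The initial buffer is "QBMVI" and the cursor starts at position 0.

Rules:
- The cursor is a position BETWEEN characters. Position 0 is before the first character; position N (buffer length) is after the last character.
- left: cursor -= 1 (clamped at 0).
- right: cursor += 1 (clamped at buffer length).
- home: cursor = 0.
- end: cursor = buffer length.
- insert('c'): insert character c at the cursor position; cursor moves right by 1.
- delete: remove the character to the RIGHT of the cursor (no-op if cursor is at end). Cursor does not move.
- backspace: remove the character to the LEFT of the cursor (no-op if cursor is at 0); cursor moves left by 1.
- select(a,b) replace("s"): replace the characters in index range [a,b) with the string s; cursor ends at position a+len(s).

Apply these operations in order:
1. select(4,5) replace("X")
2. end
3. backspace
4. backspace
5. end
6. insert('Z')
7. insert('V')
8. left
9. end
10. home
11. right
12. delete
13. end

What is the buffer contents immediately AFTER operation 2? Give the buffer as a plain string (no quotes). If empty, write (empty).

Answer: QBMVX

Derivation:
After op 1 (select(4,5) replace("X")): buf='QBMVX' cursor=5
After op 2 (end): buf='QBMVX' cursor=5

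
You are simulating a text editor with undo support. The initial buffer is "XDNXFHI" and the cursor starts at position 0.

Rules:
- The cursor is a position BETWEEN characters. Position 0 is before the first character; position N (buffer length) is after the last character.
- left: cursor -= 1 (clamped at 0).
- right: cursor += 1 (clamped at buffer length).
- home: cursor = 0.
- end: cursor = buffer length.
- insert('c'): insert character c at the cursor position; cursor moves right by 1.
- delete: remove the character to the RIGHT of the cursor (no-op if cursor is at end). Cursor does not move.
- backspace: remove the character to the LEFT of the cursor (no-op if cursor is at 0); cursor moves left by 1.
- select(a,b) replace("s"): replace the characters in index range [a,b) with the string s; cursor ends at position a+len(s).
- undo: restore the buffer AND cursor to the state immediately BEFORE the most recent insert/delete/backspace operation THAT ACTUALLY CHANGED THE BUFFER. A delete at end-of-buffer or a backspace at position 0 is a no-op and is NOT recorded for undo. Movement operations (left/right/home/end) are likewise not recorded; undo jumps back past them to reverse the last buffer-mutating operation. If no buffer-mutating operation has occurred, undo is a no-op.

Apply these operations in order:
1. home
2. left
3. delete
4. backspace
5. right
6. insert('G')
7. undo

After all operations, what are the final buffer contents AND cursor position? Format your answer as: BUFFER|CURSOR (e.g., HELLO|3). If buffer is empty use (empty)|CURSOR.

Answer: DNXFHI|1

Derivation:
After op 1 (home): buf='XDNXFHI' cursor=0
After op 2 (left): buf='XDNXFHI' cursor=0
After op 3 (delete): buf='DNXFHI' cursor=0
After op 4 (backspace): buf='DNXFHI' cursor=0
After op 5 (right): buf='DNXFHI' cursor=1
After op 6 (insert('G')): buf='DGNXFHI' cursor=2
After op 7 (undo): buf='DNXFHI' cursor=1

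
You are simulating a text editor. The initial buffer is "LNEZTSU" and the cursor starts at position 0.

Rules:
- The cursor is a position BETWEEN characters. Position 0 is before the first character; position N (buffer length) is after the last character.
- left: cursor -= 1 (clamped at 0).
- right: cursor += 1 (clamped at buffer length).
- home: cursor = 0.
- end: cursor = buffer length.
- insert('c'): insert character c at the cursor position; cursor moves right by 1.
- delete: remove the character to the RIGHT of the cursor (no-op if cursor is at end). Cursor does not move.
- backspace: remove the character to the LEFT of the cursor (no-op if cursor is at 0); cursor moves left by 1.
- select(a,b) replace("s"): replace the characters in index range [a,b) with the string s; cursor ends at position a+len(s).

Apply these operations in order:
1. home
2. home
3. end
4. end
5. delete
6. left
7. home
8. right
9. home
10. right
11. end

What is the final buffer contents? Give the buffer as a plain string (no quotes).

Answer: LNEZTSU

Derivation:
After op 1 (home): buf='LNEZTSU' cursor=0
After op 2 (home): buf='LNEZTSU' cursor=0
After op 3 (end): buf='LNEZTSU' cursor=7
After op 4 (end): buf='LNEZTSU' cursor=7
After op 5 (delete): buf='LNEZTSU' cursor=7
After op 6 (left): buf='LNEZTSU' cursor=6
After op 7 (home): buf='LNEZTSU' cursor=0
After op 8 (right): buf='LNEZTSU' cursor=1
After op 9 (home): buf='LNEZTSU' cursor=0
After op 10 (right): buf='LNEZTSU' cursor=1
After op 11 (end): buf='LNEZTSU' cursor=7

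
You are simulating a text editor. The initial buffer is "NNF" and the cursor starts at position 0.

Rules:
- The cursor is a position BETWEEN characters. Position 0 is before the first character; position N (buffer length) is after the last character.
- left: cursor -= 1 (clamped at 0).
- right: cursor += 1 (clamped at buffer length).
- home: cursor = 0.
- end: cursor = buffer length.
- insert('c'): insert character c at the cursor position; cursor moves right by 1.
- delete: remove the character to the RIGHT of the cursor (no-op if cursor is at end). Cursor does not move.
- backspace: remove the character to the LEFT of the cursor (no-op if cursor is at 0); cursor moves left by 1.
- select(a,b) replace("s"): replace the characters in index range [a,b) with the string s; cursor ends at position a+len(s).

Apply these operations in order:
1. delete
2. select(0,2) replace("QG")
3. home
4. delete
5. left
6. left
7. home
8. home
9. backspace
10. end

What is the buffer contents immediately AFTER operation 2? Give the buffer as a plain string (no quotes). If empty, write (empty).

Answer: QG

Derivation:
After op 1 (delete): buf='NF' cursor=0
After op 2 (select(0,2) replace("QG")): buf='QG' cursor=2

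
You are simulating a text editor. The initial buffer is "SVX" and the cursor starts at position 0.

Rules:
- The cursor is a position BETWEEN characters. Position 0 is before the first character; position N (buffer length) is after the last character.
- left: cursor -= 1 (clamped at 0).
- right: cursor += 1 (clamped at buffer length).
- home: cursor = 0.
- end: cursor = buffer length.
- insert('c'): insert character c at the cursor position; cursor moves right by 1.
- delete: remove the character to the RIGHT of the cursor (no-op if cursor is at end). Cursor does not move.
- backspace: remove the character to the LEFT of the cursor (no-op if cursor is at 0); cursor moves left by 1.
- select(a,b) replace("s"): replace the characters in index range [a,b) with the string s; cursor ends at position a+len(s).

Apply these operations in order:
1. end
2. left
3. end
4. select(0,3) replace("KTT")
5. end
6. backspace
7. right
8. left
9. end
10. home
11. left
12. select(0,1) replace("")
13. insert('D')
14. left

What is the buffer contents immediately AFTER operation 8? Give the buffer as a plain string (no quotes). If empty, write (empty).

Answer: KT

Derivation:
After op 1 (end): buf='SVX' cursor=3
After op 2 (left): buf='SVX' cursor=2
After op 3 (end): buf='SVX' cursor=3
After op 4 (select(0,3) replace("KTT")): buf='KTT' cursor=3
After op 5 (end): buf='KTT' cursor=3
After op 6 (backspace): buf='KT' cursor=2
After op 7 (right): buf='KT' cursor=2
After op 8 (left): buf='KT' cursor=1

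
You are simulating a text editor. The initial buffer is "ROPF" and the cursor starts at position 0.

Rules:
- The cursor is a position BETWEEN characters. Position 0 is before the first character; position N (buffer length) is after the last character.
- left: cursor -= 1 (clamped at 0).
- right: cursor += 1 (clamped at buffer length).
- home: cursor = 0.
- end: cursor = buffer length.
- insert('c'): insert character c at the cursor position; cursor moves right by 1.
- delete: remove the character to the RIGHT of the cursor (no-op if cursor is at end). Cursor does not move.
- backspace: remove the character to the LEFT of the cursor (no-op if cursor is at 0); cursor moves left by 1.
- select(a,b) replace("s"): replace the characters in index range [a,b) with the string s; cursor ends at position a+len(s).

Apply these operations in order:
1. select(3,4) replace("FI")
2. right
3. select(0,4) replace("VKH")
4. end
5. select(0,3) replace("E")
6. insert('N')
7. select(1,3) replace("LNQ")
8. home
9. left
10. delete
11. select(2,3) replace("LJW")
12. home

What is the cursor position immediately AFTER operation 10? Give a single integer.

After op 1 (select(3,4) replace("FI")): buf='ROPFI' cursor=5
After op 2 (right): buf='ROPFI' cursor=5
After op 3 (select(0,4) replace("VKH")): buf='VKHI' cursor=3
After op 4 (end): buf='VKHI' cursor=4
After op 5 (select(0,3) replace("E")): buf='EI' cursor=1
After op 6 (insert('N')): buf='ENI' cursor=2
After op 7 (select(1,3) replace("LNQ")): buf='ELNQ' cursor=4
After op 8 (home): buf='ELNQ' cursor=0
After op 9 (left): buf='ELNQ' cursor=0
After op 10 (delete): buf='LNQ' cursor=0

Answer: 0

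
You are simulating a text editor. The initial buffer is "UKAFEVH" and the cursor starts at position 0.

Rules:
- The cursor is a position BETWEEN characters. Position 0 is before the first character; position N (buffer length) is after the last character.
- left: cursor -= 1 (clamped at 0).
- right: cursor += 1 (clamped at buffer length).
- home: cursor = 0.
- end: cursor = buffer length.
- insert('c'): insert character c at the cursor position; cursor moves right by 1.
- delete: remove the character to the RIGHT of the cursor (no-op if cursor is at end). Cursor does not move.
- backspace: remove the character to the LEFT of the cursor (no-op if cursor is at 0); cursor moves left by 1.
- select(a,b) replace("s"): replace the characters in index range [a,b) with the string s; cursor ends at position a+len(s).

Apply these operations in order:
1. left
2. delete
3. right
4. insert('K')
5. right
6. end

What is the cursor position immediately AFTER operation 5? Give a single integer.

After op 1 (left): buf='UKAFEVH' cursor=0
After op 2 (delete): buf='KAFEVH' cursor=0
After op 3 (right): buf='KAFEVH' cursor=1
After op 4 (insert('K')): buf='KKAFEVH' cursor=2
After op 5 (right): buf='KKAFEVH' cursor=3

Answer: 3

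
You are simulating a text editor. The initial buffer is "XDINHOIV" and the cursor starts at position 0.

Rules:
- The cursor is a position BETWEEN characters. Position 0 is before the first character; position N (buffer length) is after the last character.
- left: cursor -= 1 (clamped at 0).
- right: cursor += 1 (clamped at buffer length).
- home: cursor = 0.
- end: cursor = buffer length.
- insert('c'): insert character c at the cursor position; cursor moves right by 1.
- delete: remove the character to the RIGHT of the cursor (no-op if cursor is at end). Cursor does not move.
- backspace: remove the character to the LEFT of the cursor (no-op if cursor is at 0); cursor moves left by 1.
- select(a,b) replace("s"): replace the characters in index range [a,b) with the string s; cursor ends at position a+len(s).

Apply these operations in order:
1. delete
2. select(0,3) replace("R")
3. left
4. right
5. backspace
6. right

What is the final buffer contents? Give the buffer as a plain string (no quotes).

After op 1 (delete): buf='DINHOIV' cursor=0
After op 2 (select(0,3) replace("R")): buf='RHOIV' cursor=1
After op 3 (left): buf='RHOIV' cursor=0
After op 4 (right): buf='RHOIV' cursor=1
After op 5 (backspace): buf='HOIV' cursor=0
After op 6 (right): buf='HOIV' cursor=1

Answer: HOIV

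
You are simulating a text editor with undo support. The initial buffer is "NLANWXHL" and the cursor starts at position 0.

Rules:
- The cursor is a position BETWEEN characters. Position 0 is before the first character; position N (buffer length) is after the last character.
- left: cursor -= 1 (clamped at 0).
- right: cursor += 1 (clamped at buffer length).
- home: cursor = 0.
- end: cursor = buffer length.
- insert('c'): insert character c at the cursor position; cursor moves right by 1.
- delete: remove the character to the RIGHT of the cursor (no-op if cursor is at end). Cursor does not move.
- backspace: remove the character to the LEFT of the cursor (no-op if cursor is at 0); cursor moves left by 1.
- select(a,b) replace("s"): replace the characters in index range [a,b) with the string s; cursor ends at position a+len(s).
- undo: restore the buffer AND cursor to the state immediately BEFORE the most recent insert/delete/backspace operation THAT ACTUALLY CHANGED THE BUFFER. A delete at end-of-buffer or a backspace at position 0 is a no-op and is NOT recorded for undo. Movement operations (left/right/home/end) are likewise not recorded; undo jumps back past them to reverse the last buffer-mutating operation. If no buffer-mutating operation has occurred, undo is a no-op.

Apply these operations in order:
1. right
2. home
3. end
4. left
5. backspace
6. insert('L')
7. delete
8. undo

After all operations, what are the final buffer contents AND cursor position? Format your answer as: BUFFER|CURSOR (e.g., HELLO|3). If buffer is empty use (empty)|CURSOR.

Answer: NLANWXLL|7

Derivation:
After op 1 (right): buf='NLANWXHL' cursor=1
After op 2 (home): buf='NLANWXHL' cursor=0
After op 3 (end): buf='NLANWXHL' cursor=8
After op 4 (left): buf='NLANWXHL' cursor=7
After op 5 (backspace): buf='NLANWXL' cursor=6
After op 6 (insert('L')): buf='NLANWXLL' cursor=7
After op 7 (delete): buf='NLANWXL' cursor=7
After op 8 (undo): buf='NLANWXLL' cursor=7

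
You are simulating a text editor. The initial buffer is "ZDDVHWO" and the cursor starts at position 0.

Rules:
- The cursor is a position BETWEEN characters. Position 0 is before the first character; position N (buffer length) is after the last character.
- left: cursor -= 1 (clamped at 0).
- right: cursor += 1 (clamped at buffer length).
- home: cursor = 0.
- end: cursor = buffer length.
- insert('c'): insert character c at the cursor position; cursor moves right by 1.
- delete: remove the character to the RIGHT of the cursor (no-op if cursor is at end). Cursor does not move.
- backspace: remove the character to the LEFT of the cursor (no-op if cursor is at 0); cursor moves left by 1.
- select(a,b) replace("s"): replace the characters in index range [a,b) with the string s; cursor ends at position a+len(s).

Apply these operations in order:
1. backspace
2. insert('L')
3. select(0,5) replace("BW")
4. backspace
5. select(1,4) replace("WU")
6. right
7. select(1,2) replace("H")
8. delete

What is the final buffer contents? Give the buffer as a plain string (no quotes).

Answer: BH

Derivation:
After op 1 (backspace): buf='ZDDVHWO' cursor=0
After op 2 (insert('L')): buf='LZDDVHWO' cursor=1
After op 3 (select(0,5) replace("BW")): buf='BWHWO' cursor=2
After op 4 (backspace): buf='BHWO' cursor=1
After op 5 (select(1,4) replace("WU")): buf='BWU' cursor=3
After op 6 (right): buf='BWU' cursor=3
After op 7 (select(1,2) replace("H")): buf='BHU' cursor=2
After op 8 (delete): buf='BH' cursor=2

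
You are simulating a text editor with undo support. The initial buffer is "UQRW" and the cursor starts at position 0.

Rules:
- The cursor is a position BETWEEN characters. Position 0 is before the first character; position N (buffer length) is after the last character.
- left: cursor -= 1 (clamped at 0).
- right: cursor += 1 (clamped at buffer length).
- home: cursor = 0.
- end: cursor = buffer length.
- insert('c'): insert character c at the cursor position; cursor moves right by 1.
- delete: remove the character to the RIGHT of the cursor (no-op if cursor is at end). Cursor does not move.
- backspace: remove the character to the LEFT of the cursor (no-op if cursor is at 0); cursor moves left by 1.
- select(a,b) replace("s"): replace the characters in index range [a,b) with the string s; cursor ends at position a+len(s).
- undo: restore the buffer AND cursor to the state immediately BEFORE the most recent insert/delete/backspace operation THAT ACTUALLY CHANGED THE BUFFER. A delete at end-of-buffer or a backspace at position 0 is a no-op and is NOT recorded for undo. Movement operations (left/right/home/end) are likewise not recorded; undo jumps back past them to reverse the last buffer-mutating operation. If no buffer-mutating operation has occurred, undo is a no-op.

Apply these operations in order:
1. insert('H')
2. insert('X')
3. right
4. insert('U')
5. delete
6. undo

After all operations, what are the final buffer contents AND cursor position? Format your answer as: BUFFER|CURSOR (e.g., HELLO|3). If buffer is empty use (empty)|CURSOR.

Answer: HXUUQRW|4

Derivation:
After op 1 (insert('H')): buf='HUQRW' cursor=1
After op 2 (insert('X')): buf='HXUQRW' cursor=2
After op 3 (right): buf='HXUQRW' cursor=3
After op 4 (insert('U')): buf='HXUUQRW' cursor=4
After op 5 (delete): buf='HXUURW' cursor=4
After op 6 (undo): buf='HXUUQRW' cursor=4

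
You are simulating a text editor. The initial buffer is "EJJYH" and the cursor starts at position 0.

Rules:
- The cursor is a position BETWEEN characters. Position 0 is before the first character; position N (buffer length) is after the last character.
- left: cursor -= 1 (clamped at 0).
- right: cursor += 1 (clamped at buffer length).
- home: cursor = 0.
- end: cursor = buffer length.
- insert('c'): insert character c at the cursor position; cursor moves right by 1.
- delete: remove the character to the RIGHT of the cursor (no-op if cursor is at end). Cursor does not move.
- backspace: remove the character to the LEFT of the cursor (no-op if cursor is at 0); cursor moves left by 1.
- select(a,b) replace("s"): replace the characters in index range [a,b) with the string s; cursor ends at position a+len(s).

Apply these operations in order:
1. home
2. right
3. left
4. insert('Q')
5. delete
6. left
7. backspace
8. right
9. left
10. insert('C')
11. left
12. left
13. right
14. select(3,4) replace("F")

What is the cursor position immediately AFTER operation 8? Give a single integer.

After op 1 (home): buf='EJJYH' cursor=0
After op 2 (right): buf='EJJYH' cursor=1
After op 3 (left): buf='EJJYH' cursor=0
After op 4 (insert('Q')): buf='QEJJYH' cursor=1
After op 5 (delete): buf='QJJYH' cursor=1
After op 6 (left): buf='QJJYH' cursor=0
After op 7 (backspace): buf='QJJYH' cursor=0
After op 8 (right): buf='QJJYH' cursor=1

Answer: 1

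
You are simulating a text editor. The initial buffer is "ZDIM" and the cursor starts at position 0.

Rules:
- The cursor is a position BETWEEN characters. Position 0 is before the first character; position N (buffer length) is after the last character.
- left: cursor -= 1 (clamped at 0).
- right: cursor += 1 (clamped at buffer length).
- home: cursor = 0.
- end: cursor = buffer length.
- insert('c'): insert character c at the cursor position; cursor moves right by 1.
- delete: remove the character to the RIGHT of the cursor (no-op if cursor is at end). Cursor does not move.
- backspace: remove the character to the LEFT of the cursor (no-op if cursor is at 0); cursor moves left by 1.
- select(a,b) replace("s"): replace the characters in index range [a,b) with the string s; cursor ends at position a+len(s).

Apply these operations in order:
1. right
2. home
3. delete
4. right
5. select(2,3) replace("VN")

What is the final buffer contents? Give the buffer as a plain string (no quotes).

After op 1 (right): buf='ZDIM' cursor=1
After op 2 (home): buf='ZDIM' cursor=0
After op 3 (delete): buf='DIM' cursor=0
After op 4 (right): buf='DIM' cursor=1
After op 5 (select(2,3) replace("VN")): buf='DIVN' cursor=4

Answer: DIVN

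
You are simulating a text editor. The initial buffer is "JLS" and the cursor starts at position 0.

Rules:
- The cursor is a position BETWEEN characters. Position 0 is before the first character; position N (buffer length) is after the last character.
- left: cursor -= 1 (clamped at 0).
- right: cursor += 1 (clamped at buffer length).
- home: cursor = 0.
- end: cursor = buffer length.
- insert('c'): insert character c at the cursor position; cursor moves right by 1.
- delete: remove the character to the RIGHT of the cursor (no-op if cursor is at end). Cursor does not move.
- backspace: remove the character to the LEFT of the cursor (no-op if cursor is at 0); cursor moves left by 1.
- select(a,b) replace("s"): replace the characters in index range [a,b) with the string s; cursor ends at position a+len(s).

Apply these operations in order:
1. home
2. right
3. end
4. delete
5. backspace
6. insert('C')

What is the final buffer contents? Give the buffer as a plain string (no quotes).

After op 1 (home): buf='JLS' cursor=0
After op 2 (right): buf='JLS' cursor=1
After op 3 (end): buf='JLS' cursor=3
After op 4 (delete): buf='JLS' cursor=3
After op 5 (backspace): buf='JL' cursor=2
After op 6 (insert('C')): buf='JLC' cursor=3

Answer: JLC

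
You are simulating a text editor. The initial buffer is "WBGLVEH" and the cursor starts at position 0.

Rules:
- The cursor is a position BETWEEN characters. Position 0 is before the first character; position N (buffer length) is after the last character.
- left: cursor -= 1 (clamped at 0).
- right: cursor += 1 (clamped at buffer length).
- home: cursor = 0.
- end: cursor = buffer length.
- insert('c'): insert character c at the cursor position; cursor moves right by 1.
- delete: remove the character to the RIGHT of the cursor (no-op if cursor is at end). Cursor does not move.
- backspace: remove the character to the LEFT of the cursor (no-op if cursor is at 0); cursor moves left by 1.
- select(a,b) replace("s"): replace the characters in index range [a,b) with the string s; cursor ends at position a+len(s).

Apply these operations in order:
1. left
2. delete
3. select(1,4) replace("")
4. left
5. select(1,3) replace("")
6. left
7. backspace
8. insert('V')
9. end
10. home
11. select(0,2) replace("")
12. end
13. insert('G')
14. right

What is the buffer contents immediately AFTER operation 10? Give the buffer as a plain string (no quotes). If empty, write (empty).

Answer: VB

Derivation:
After op 1 (left): buf='WBGLVEH' cursor=0
After op 2 (delete): buf='BGLVEH' cursor=0
After op 3 (select(1,4) replace("")): buf='BEH' cursor=1
After op 4 (left): buf='BEH' cursor=0
After op 5 (select(1,3) replace("")): buf='B' cursor=1
After op 6 (left): buf='B' cursor=0
After op 7 (backspace): buf='B' cursor=0
After op 8 (insert('V')): buf='VB' cursor=1
After op 9 (end): buf='VB' cursor=2
After op 10 (home): buf='VB' cursor=0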